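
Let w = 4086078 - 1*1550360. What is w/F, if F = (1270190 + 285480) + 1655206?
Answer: 1267859/1605438 ≈ 0.78973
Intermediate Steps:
w = 2535718 (w = 4086078 - 1550360 = 2535718)
F = 3210876 (F = 1555670 + 1655206 = 3210876)
w/F = 2535718/3210876 = 2535718*(1/3210876) = 1267859/1605438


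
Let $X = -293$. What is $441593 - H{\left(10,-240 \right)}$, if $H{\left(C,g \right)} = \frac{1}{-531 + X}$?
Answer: $\frac{363872633}{824} \approx 4.4159 \cdot 10^{5}$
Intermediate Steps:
$H{\left(C,g \right)} = - \frac{1}{824}$ ($H{\left(C,g \right)} = \frac{1}{-531 - 293} = \frac{1}{-824} = - \frac{1}{824}$)
$441593 - H{\left(10,-240 \right)} = 441593 - - \frac{1}{824} = 441593 + \frac{1}{824} = \frac{363872633}{824}$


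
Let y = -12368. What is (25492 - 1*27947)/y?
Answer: 2455/12368 ≈ 0.19850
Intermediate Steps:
(25492 - 1*27947)/y = (25492 - 1*27947)/(-12368) = (25492 - 27947)*(-1/12368) = -2455*(-1/12368) = 2455/12368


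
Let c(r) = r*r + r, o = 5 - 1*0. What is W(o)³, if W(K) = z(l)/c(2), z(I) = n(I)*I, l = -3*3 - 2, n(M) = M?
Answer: 1771561/216 ≈ 8201.7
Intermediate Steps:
l = -11 (l = -9 - 2 = -11)
o = 5 (o = 5 + 0 = 5)
c(r) = r + r² (c(r) = r² + r = r + r²)
z(I) = I² (z(I) = I*I = I²)
W(K) = 121/6 (W(K) = (-11)²/((2*(1 + 2))) = 121/((2*3)) = 121/6)
W(o)³ = (121/6)³ = 1771561/216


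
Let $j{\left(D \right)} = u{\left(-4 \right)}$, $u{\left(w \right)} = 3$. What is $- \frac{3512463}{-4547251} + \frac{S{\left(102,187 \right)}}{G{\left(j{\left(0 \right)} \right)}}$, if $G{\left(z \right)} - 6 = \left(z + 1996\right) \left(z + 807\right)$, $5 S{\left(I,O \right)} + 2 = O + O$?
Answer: $\frac{2369876814676}{3067871095915} \approx 0.77248$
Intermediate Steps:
$S{\left(I,O \right)} = - \frac{2}{5} + \frac{2 O}{5}$ ($S{\left(I,O \right)} = - \frac{2}{5} + \frac{O + O}{5} = - \frac{2}{5} + \frac{2 O}{5}$)
$j{\left(D \right)} = 3$
$G{\left(z \right)} = 6 + \left(807 + z\right) \left(1996 + z\right)$ ($G{\left(z \right)} = 6 + \left(z + 1996\right) \left(z + 807\right) = 6 + \left(1996 + z\right) \left(807 + z\right) = 6 + \left(807 + z\right) \left(1996 + z\right)$)
$- \frac{3512463}{-4547251} + \frac{S{\left(102,187 \right)}}{G{\left(j{\left(0 \right)} \right)}} = - \frac{3512463}{-4547251} + \frac{- \frac{2}{5} + \frac{2}{5} \cdot 187}{1610778 + 3^{2} + 2803 \cdot 3} = \left(-3512463\right) \left(- \frac{1}{4547251}\right) + \frac{- \frac{2}{5} + \frac{374}{5}}{1610778 + 9 + 8409} = \frac{3512463}{4547251} + \frac{372}{5 \cdot 1619196} = \frac{3512463}{4547251} + \frac{372}{5} \cdot \frac{1}{1619196} = \frac{3512463}{4547251} + \frac{31}{674665} = \frac{2369876814676}{3067871095915}$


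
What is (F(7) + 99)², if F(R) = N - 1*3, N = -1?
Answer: 9025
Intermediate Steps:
F(R) = -4 (F(R) = -1 - 1*3 = -1 - 3 = -4)
(F(7) + 99)² = (-4 + 99)² = 95² = 9025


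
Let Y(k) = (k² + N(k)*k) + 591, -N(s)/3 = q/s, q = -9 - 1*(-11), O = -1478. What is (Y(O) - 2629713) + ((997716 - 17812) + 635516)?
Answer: 1170776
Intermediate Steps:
q = 2 (q = -9 + 11 = 2)
N(s) = -6/s
Y(k) = 585 + k² (Y(k) = (k² + (-6/k)*k) + 591 = (k² - 6) + 591 = (-6 + k²) + 591 = 585 + k²)
(Y(O) - 2629713) + ((997716 - 17812) + 635516) = ((585 + (-1478)²) - 2629713) + ((997716 - 17812) + 635516) = ((585 + 2184484) - 2629713) + (979904 + 635516) = (2185069 - 2629713) + 1615420 = -444644 + 1615420 = 1170776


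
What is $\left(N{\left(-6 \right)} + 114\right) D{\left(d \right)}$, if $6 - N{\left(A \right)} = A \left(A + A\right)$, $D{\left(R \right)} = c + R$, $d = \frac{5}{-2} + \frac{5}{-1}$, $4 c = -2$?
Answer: $-384$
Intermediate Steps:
$c = - \frac{1}{2}$ ($c = \frac{1}{4} \left(-2\right) = - \frac{1}{2} \approx -0.5$)
$d = - \frac{15}{2}$ ($d = 5 \left(- \frac{1}{2}\right) + 5 \left(-1\right) = - \frac{5}{2} - 5 = - \frac{15}{2} \approx -7.5$)
$D{\left(R \right)} = - \frac{1}{2} + R$
$N{\left(A \right)} = 6 - 2 A^{2}$ ($N{\left(A \right)} = 6 - A \left(A + A\right) = 6 - A 2 A = 6 - 2 A^{2}$)
$\left(N{\left(-6 \right)} + 114\right) D{\left(d \right)} = \left(\left(6 - 2 \left(-6\right)^{2}\right) + 114\right) \left(- \frac{1}{2} - \frac{15}{2}\right) = \left(\left(6 - 72\right) + 114\right) \left(-8\right) = \left(-66 + 114\right) \left(-8\right) = 48 \left(-8\right) = -384$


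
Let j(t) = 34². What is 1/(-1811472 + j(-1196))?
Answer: -1/1810316 ≈ -5.5239e-7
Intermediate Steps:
j(t) = 1156
1/(-1811472 + j(-1196)) = 1/(-1811472 + 1156) = 1/(-1810316) = -1/1810316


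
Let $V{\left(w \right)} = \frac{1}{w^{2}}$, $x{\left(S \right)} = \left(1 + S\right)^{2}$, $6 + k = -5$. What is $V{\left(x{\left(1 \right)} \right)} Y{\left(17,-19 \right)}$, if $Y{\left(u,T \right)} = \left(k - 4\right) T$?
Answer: $\frac{285}{16} \approx 17.813$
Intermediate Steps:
$k = -11$ ($k = -6 - 5 = -11$)
$Y{\left(u,T \right)} = - 15 T$ ($Y{\left(u,T \right)} = \left(-11 - 4\right) T = - 15 T$)
$V{\left(w \right)} = \frac{1}{w^{2}}$
$V{\left(x{\left(1 \right)} \right)} Y{\left(17,-19 \right)} = \frac{\left(-15\right) \left(-19\right)}{\left(1 + 1\right)^{4}} = \frac{1}{16} \cdot 285 = \frac{285}{16}$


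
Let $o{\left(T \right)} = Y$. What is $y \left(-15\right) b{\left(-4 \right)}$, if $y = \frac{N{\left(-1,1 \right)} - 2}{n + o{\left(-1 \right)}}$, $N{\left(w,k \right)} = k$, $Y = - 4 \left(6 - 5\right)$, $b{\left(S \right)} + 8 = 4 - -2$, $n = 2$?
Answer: $15$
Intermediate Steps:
$b{\left(S \right)} = -2$ ($b{\left(S \right)} = -8 + \left(4 - -2\right) = -8 + \left(4 + 2\right) = -8 + 6 = -2$)
$Y = -4$ ($Y = \left(-4\right) 1 = -4$)
$o{\left(T \right)} = -4$
$y = \frac{1}{2}$ ($y = \frac{1 - 2}{2 - 4} = - \frac{1}{-2} = \left(-1\right) \left(- \frac{1}{2}\right) = \frac{1}{2} \approx 0.5$)
$y \left(-15\right) b{\left(-4 \right)} = \frac{1}{2} \left(-15\right) \left(-2\right) = \left(- \frac{15}{2}\right) \left(-2\right) = 15$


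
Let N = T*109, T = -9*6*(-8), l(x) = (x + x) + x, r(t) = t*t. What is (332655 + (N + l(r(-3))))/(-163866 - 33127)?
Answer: -379770/196993 ≈ -1.9278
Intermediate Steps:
r(t) = t²
l(x) = 3*x (l(x) = 2*x + x = 3*x)
T = 432 (T = -54*(-8) = 432)
N = 47088 (N = 432*109 = 47088)
(332655 + (N + l(r(-3))))/(-163866 - 33127) = (332655 + (47088 + 3*(-3)²))/(-163866 - 33127) = (332655 + (47088 + 3*9))/(-196993) = (332655 + (47088 + 27))*(-1/196993) = (332655 + 47115)*(-1/196993) = 379770*(-1/196993) = -379770/196993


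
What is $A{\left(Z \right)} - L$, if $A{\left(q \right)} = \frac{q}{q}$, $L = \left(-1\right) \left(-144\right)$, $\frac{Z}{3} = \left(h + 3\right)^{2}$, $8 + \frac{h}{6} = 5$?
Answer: $-143$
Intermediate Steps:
$h = -18$ ($h = -48 + 6 \cdot 5 = -48 + 30 = -18$)
$Z = 675$ ($Z = 3 \left(-18 + 3\right)^{2} = 3 \left(-15\right)^{2} = 3 \cdot 225 = 675$)
$L = 144$
$A{\left(q \right)} = 1$
$A{\left(Z \right)} - L = 1 - 144 = -143$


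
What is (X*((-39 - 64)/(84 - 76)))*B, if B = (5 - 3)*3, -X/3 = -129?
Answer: -119583/4 ≈ -29896.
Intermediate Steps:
X = 387 (X = -3*(-129) = 387)
B = 6 (B = 2*3 = 6)
(X*((-39 - 64)/(84 - 76)))*B = (387*((-39 - 64)/(84 - 76)))*6 = (387*(-103/8))*6 = -39861/8*6 = -119583/4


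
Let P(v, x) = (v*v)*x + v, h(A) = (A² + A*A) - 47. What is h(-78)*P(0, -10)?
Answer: 0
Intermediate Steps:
h(A) = -47 + 2*A² (h(A) = (A² + A²) - 47 = 2*A² - 47 = -47 + 2*A²)
P(v, x) = v + x*v² (P(v, x) = v²*x + v = x*v² + v = v + x*v²)
h(-78)*P(0, -10) = (-47 + 2*(-78)²)*(0*(1 + 0*(-10))) = (-47 + 2*6084)*(0*(1 + 0)) = (-47 + 12168)*(0*1) = 12121*0 = 0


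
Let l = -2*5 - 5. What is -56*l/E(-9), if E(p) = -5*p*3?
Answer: 56/9 ≈ 6.2222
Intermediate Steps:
E(p) = -15*p
l = -15 (l = -10 - 5 = -15)
-56*l/E(-9) = -(-840)/((-15*(-9))) = -(-840)/135 = -56*(-⅑) = 56/9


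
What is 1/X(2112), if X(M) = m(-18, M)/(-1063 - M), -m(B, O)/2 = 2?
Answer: 3175/4 ≈ 793.75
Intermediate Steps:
m(B, O) = -4 (m(B, O) = -2*2 = -4)
X(M) = -4/(-1063 - M)
1/X(2112) = 1/(4/(1063 + 2112)) = 1/(4/3175) = 3175/4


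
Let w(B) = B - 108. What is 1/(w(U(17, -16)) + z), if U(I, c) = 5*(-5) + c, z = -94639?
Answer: -1/94788 ≈ -1.0550e-5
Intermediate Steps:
U(I, c) = -25 + c
w(B) = -108 + B
1/(w(U(17, -16)) + z) = 1/((-108 + (-25 - 16)) - 94639) = 1/((-108 - 41) - 94639) = 1/(-149 - 94639) = 1/(-94788) = -1/94788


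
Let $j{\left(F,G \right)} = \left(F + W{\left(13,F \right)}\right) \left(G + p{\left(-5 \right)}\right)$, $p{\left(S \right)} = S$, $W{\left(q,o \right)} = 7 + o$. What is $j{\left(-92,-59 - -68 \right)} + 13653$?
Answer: $12945$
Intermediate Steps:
$j{\left(F,G \right)} = \left(-5 + G\right) \left(7 + 2 F\right)$ ($j{\left(F,G \right)} = \left(F + \left(7 + F\right)\right) \left(G - 5\right) = \left(7 + 2 F\right) \left(-5 + G\right) = \left(-5 + G\right) \left(7 + 2 F\right)$)
$j{\left(-92,-59 - -68 \right)} + 13653 = \left(-35 - -920 - 92 \left(-59 - -68\right) + \left(-59 - -68\right) \left(7 - 92\right)\right) + 13653 = \left(-35 + 920 - 92 \left(-59 + 68\right) + \left(-59 + 68\right) \left(-85\right)\right) + 13653 = \left(-35 + 920 - 828 + 9 \left(-85\right)\right) + 13653 = \left(-35 + 920 - 828 - 765\right) + 13653 = -708 + 13653 = 12945$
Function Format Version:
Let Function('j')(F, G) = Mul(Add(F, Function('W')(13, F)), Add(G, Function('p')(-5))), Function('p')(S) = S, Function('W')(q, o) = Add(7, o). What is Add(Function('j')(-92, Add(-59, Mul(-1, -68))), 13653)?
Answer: 12945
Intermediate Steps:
Function('j')(F, G) = Mul(Add(-5, G), Add(7, Mul(2, F))) (Function('j')(F, G) = Mul(Add(F, Add(7, F)), Add(G, -5)) = Mul(Add(7, Mul(2, F)), Add(-5, G)) = Mul(Add(-5, G), Add(7, Mul(2, F))))
Add(Function('j')(-92, Add(-59, Mul(-1, -68))), 13653) = Add(Add(-35, Mul(-10, -92), Mul(-92, Add(-59, Mul(-1, -68))), Mul(Add(-59, Mul(-1, -68)), Add(7, -92))), 13653) = Add(Add(-35, 920, Mul(-92, Add(-59, 68)), Mul(Add(-59, 68), -85)), 13653) = Add(Add(-35, 920, Mul(-92, 9), Mul(9, -85)), 13653) = Add(Add(-35, 920, -828, -765), 13653) = Add(-708, 13653) = 12945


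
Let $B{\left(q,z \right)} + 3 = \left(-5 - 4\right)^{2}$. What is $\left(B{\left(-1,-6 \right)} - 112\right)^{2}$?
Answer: $1156$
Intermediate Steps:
$B{\left(q,z \right)} = 78$ ($B{\left(q,z \right)} = -3 + \left(-5 - 4\right)^{2} = -3 + \left(-9\right)^{2} = -3 + 81 = 78$)
$\left(B{\left(-1,-6 \right)} - 112\right)^{2} = \left(78 - 112\right)^{2} = \left(-34\right)^{2} = 1156$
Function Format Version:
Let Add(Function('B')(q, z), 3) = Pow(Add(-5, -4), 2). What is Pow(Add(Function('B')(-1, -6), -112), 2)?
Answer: 1156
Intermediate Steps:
Function('B')(q, z) = 78 (Function('B')(q, z) = Add(-3, Pow(Add(-5, -4), 2)) = Add(-3, Pow(-9, 2)) = Add(-3, 81) = 78)
Pow(Add(Function('B')(-1, -6), -112), 2) = Pow(Add(78, -112), 2) = Pow(-34, 2) = 1156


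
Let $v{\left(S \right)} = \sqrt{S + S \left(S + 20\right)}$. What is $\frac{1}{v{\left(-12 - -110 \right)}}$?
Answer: $\frac{\sqrt{238}}{1666} \approx 0.0092601$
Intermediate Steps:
$v{\left(S \right)} = \sqrt{S + S \left(20 + S\right)}$
$\frac{1}{v{\left(-12 - -110 \right)}} = \frac{1}{\sqrt{\left(-12 - -110\right) \left(21 - -98\right)}} = \frac{1}{\sqrt{\left(-12 + 110\right) \left(21 + \left(-12 + 110\right)\right)}} = \frac{1}{\sqrt{98 \left(21 + 98\right)}} = \frac{1}{\sqrt{98 \cdot 119}} = \frac{1}{\sqrt{11662}} = \frac{1}{7 \sqrt{238}} = \frac{\sqrt{238}}{1666}$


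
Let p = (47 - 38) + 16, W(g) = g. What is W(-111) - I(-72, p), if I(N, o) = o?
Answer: -136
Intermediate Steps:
p = 25 (p = 9 + 16 = 25)
W(-111) - I(-72, p) = -111 - 1*25 = -111 - 25 = -136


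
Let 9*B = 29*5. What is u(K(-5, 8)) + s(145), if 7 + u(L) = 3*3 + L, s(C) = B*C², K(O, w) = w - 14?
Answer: 3048589/9 ≈ 3.3873e+5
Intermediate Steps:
B = 145/9 (B = (29*5)/9 = (⅑)*145 = 145/9 ≈ 16.111)
K(O, w) = -14 + w
s(C) = 145*C²/9
u(L) = 2 + L (u(L) = -7 + (3*3 + L) = -7 + (9 + L) = 2 + L)
u(K(-5, 8)) + s(145) = (2 + (-14 + 8)) + (145/9)*145² = (2 - 6) + (145/9)*21025 = -4 + 3048625/9 = 3048589/9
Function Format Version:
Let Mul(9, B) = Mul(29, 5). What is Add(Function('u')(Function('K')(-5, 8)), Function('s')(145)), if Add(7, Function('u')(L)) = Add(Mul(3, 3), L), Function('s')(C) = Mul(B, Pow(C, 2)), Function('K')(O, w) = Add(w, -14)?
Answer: Rational(3048589, 9) ≈ 3.3873e+5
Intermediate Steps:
B = Rational(145, 9) (B = Mul(Rational(1, 9), Mul(29, 5)) = Mul(Rational(1, 9), 145) = Rational(145, 9) ≈ 16.111)
Function('K')(O, w) = Add(-14, w)
Function('s')(C) = Mul(Rational(145, 9), Pow(C, 2))
Function('u')(L) = Add(2, L) (Function('u')(L) = Add(-7, Add(Mul(3, 3), L)) = Add(-7, Add(9, L)) = Add(2, L))
Add(Function('u')(Function('K')(-5, 8)), Function('s')(145)) = Add(Add(2, Add(-14, 8)), Mul(Rational(145, 9), Pow(145, 2))) = Add(Add(2, -6), Mul(Rational(145, 9), 21025)) = Add(-4, Rational(3048625, 9)) = Rational(3048589, 9)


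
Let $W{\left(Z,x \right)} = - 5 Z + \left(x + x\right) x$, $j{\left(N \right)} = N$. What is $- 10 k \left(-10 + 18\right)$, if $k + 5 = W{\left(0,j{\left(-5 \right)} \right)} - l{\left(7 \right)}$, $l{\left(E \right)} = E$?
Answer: $-3040$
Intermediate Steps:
$W{\left(Z,x \right)} = - 5 Z + 2 x^{2}$ ($W{\left(Z,x \right)} = - 5 Z + 2 x x = - 5 Z + 2 x^{2}$)
$k = 38$ ($k = -5 + \left(\left(\left(-5\right) 0 + 2 \left(-5\right)^{2}\right) - 7\right) = -5 + \left(\left(0 + 2 \cdot 25\right) - 7\right) = -5 + \left(\left(0 + 50\right) - 7\right) = -5 + \left(50 - 7\right) = -5 + 43 = 38$)
$- 10 k \left(-10 + 18\right) = \left(-10\right) 38 \left(-10 + 18\right) = \left(-380\right) 8 = -3040$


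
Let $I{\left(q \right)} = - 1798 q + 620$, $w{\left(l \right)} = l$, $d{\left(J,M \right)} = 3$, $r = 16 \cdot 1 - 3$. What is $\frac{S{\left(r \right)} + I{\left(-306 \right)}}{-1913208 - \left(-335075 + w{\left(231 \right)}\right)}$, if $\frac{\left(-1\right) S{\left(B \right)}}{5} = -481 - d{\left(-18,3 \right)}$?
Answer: $- \frac{138307}{394591} \approx -0.35051$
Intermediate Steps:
$r = 13$ ($r = 16 - 3 = 13$)
$S{\left(B \right)} = 2420$ ($S{\left(B \right)} = - 5 \left(-481 - 3\right) = \left(-5\right) \left(-484\right) = 2420$)
$I{\left(q \right)} = 620 - 1798 q$
$\frac{S{\left(r \right)} + I{\left(-306 \right)}}{-1913208 - \left(-335075 + w{\left(231 \right)}\right)} = \frac{2420 + \left(620 - -550188\right)}{-1913208 + \left(335075 - 231\right)} = \frac{2420 + \left(620 + 550188\right)}{-1913208 + \left(335075 - 231\right)} = \frac{2420 + 550808}{-1913208 + 334844} = \frac{553228}{-1578364} = 553228 \left(- \frac{1}{1578364}\right) = - \frac{138307}{394591}$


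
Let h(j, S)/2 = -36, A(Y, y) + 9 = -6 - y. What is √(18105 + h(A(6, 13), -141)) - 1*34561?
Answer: -34561 + √18033 ≈ -34427.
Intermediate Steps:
A(Y, y) = -15 - y (A(Y, y) = -9 + (-6 - y) = -15 - y)
h(j, S) = -72 (h(j, S) = 2*(-36) = -72)
√(18105 + h(A(6, 13), -141)) - 1*34561 = √(18105 - 72) - 1*34561 = √18033 - 34561 = -34561 + √18033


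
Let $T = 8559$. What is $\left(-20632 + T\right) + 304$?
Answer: $-11769$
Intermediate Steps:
$\left(-20632 + T\right) + 304 = \left(-20632 + 8559\right) + 304 = -12073 + 304 = -11769$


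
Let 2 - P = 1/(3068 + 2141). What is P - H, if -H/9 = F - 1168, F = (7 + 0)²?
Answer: -52449422/5209 ≈ -10069.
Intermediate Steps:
F = 49 (F = 7² = 49)
P = 10417/5209 (P = 2 - 1/(3068 + 2141) = 2 - 1/5209 = 10417/5209 ≈ 1.9998)
H = 10071 (H = -9*(49 - 1168) = -9*(-1119) = 10071)
P - H = 10417/5209 - 1*10071 = 10417/5209 - 10071 = -52449422/5209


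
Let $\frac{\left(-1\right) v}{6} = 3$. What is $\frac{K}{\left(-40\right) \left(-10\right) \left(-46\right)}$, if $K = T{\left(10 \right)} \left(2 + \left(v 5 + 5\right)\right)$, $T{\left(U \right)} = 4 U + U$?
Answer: $\frac{83}{368} \approx 0.22554$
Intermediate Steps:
$v = -18$ ($v = \left(-6\right) 3 = -18$)
$T{\left(U \right)} = 5 U$
$K = -4150$ ($K = 5 \cdot 10 \left(2 + \left(\left(-18\right) 5 + 5\right)\right) = 50 \left(2 + \left(-90 + 5\right)\right) = 50 \left(2 - 85\right) = 50 \left(-83\right) = -4150$)
$\frac{K}{\left(-40\right) \left(-10\right) \left(-46\right)} = - \frac{4150}{\left(-40\right) \left(-10\right) \left(-46\right)} = - \frac{4150}{400 \left(-46\right)} = - \frac{4150}{-18400} = \left(-4150\right) \left(- \frac{1}{18400}\right) = \frac{83}{368}$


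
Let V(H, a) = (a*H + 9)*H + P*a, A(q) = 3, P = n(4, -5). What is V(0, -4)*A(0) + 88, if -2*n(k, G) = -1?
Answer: 82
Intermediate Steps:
n(k, G) = ½ (n(k, G) = -½*(-1) = ½)
P = ½ ≈ 0.50000
V(H, a) = a/2 + H*(9 + H*a) (V(H, a) = (a*H + 9)*H + a/2 = (H*a + 9)*H + a/2 = (9 + H*a)*H + a/2 = H*(9 + H*a) + a/2 = a/2 + H*(9 + H*a))
V(0, -4)*A(0) + 88 = ((½)*(-4) + 9*0 - 4*0²)*3 + 88 = (-2 + 0 - 4*0)*3 + 88 = (-2 + 0 + 0)*3 + 88 = -2*3 + 88 = -6 + 88 = 82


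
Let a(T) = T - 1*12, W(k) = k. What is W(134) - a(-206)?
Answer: 352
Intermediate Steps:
a(T) = -12 + T (a(T) = T - 12 = -12 + T)
W(134) - a(-206) = 134 - (-12 - 206) = 134 - 1*(-218) = 134 + 218 = 352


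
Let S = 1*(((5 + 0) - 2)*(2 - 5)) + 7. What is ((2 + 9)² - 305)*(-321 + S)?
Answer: 59432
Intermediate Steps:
S = -2 (S = 1*((5 - 2)*(-3)) + 7 = 1*(3*(-3)) + 7 = 1*(-9) + 7 = -9 + 7 = -2)
((2 + 9)² - 305)*(-321 + S) = ((2 + 9)² - 305)*(-321 - 2) = (11² - 305)*(-323) = (121 - 305)*(-323) = -184*(-323) = 59432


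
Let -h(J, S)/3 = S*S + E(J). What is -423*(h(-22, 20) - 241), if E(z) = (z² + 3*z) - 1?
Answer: 1138716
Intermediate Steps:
E(z) = -1 + z² + 3*z
h(J, S) = 3 - 9*J - 3*J² - 3*S² (h(J, S) = -3*(S*S + (-1 + J² + 3*J)) = -3*(S² + (-1 + J² + 3*J)) = -3*(-1 + J² + S² + 3*J) = 3 - 9*J - 3*J² - 3*S²)
-423*(h(-22, 20) - 241) = -423*((3 - 9*(-22) - 3*(-22)² - 3*20²) - 241) = -423*((3 + 198 - 3*484 - 3*400) - 241) = -423*((3 + 198 - 1452 - 1200) - 241) = -423*(-2451 - 241) = -423*(-2692) = 1138716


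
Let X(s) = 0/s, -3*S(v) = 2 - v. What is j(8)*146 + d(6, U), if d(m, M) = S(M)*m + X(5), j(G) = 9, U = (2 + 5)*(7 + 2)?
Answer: 1436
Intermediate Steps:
S(v) = -2/3 + v/3 (S(v) = -(2 - v)/3 = -2/3 + v/3)
U = 63 (U = 7*9 = 63)
X(s) = 0
d(m, M) = m*(-2/3 + M/3) (d(m, M) = (-2/3 + M/3)*m + 0 = m*(-2/3 + M/3) + 0 = m*(-2/3 + M/3))
j(8)*146 + d(6, U) = 9*146 + (1/3)*6*(-2 + 63) = 1314 + (1/3)*6*61 = 1314 + 122 = 1436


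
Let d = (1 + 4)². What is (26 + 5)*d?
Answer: 775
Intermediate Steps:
d = 25 (d = 5² = 25)
(26 + 5)*d = (26 + 5)*25 = 31*25 = 775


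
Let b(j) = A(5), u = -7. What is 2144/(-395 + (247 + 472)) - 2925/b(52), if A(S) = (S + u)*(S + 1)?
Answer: 81119/324 ≈ 250.37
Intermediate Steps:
A(S) = (1 + S)*(-7 + S) (A(S) = (S - 7)*(S + 1) = (-7 + S)*(1 + S) = (1 + S)*(-7 + S))
b(j) = -12 (b(j) = -7 + 5² - 6*5 = -7 + 25 - 30 = -12)
2144/(-395 + (247 + 472)) - 2925/b(52) = 2144/(-395 + (247 + 472)) - 2925/(-12) = 2144/(-395 + 719) - 2925*(-1/12) = 2144/324 + 975/4 = 2144*(1/324) + 975/4 = 536/81 + 975/4 = 81119/324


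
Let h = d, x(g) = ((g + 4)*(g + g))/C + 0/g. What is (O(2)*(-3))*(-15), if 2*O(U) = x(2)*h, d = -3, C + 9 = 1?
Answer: 405/2 ≈ 202.50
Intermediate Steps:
C = -8 (C = -9 + 1 = -8)
x(g) = -g*(4 + g)/4 (x(g) = ((g + 4)*(g + g))/(-8) + 0/g = ((4 + g)*(2*g))*(-⅛) + 0 = (2*g*(4 + g))*(-⅛) + 0 = -g*(4 + g)/4 + 0 = -g*(4 + g)/4)
h = -3
O(U) = 9/2 (O(U) = (-¼*2*(4 + 2)*(-3))/2 = (-¼*2*6*(-3))/2 = (-3*(-3))/2 = (½)*9 = 9/2)
(O(2)*(-3))*(-15) = ((9/2)*(-3))*(-15) = -27/2*(-15) = 405/2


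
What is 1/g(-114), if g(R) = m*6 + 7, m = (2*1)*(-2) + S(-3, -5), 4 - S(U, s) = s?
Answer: 1/37 ≈ 0.027027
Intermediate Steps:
S(U, s) = 4 - s
m = 5 (m = (2*1)*(-2) + (4 - 1*(-5)) = 2*(-2) + (4 + 5) = -4 + 9 = 5)
g(R) = 37 (g(R) = 5*6 + 7 = 30 + 7 = 37)
1/g(-114) = 1/37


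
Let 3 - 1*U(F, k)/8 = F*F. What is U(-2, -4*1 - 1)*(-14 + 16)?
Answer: -16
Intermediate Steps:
U(F, k) = 24 - 8*F**2 (U(F, k) = 24 - 8*F*F = 24 - 8*F**2)
U(-2, -4*1 - 1)*(-14 + 16) = (24 - 8*(-2)**2)*(-14 + 16) = (24 - 8*4)*2 = (24 - 32)*2 = -8*2 = -16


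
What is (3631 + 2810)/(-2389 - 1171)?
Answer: -6441/3560 ≈ -1.8093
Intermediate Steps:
(3631 + 2810)/(-2389 - 1171) = 6441/(-3560) = 6441*(-1/3560) = -6441/3560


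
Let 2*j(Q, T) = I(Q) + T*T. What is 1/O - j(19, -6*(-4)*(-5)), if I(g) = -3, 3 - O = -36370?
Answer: -523662079/72746 ≈ -7198.5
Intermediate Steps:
O = 36373 (O = 3 - 1*(-36370) = 3 + 36370 = 36373)
j(Q, T) = -3/2 + T**2/2 (j(Q, T) = (-3 + T*T)/2 = (-3 + T**2)/2 = -3/2 + T**2/2)
1/O - j(19, -6*(-4)*(-5)) = 1/36373 - (-3/2 + (-6*(-4)*(-5))**2/2) = 1/36373 - (-3/2 + (24*(-5))**2/2) = 1/36373 - (-3/2 + (1/2)*(-120)**2) = 1/36373 - (-3/2 + (1/2)*14400) = 1/36373 - (-3/2 + 7200) = 1/36373 - 1*14397/2 = 1/36373 - 14397/2 = -523662079/72746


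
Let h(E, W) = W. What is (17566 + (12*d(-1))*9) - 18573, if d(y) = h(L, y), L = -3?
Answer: -1115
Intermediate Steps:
d(y) = y
(17566 + (12*d(-1))*9) - 18573 = (17566 + (12*(-1))*9) - 18573 = (17566 - 12*9) - 18573 = (17566 - 108) - 18573 = 17458 - 18573 = -1115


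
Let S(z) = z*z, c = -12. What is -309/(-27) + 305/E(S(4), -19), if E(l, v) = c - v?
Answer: 3466/63 ≈ 55.016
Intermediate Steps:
S(z) = z²
E(l, v) = -12 - v
-309/(-27) + 305/E(S(4), -19) = -309/(-27) + 305/(-12 - 1*(-19)) = -309*(-1/27) + 305/(-12 + 19) = 103/9 + 305/7 = 3466/63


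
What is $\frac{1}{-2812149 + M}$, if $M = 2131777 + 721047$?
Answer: $\frac{1}{40675} \approx 2.4585 \cdot 10^{-5}$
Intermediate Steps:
$M = 2852824$
$\frac{1}{-2812149 + M} = \frac{1}{-2812149 + 2852824} = \frac{1}{40675}$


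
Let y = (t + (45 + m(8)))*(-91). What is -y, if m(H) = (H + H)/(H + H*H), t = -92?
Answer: -38311/9 ≈ -4256.8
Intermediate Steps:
m(H) = 2*H/(H + H**2) (m(H) = (2*H)/(H + H**2) = 2*H/(H + H**2))
y = 38311/9 (y = (-92 + (45 + 2/(1 + 8)))*(-91) = (-92 + (45 + 2/9))*(-91) = (-92 + 407/9)*(-91) = -421/9*(-91) = 38311/9 ≈ 4256.8)
-y = -1*38311/9 = -38311/9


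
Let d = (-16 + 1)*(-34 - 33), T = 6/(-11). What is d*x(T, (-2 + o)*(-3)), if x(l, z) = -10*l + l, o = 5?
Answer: 54270/11 ≈ 4933.6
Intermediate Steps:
T = -6/11 (T = 6*(-1/11) = -6/11 ≈ -0.54545)
x(l, z) = -9*l
d = 1005 (d = -15*(-67) = 1005)
d*x(T, (-2 + o)*(-3)) = 1005*(-9*(-6/11)) = 1005*(54/11) = 54270/11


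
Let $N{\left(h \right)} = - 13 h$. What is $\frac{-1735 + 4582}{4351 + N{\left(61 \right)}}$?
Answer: $\frac{949}{1186} \approx 0.80017$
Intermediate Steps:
$\frac{-1735 + 4582}{4351 + N{\left(61 \right)}} = \frac{-1735 + 4582}{4351 - 793} = \frac{2847}{4351 - 793} = \frac{2847}{3558} = 2847 \cdot \frac{1}{3558} = \frac{949}{1186}$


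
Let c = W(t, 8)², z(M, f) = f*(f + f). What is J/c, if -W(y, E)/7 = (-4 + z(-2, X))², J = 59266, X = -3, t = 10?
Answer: 29633/941192 ≈ 0.031485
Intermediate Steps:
z(M, f) = 2*f² (z(M, f) = f*(2*f) = 2*f²)
W(y, E) = -1372 (W(y, E) = -7*(-4 + 2*(-3)²)² = -7*(-4 + 2*9)² = -7*(-4 + 18)² = -7*14² = -7*196 = -1372)
c = 1882384 (c = (-1372)² = 1882384)
J/c = 59266/1882384 = 59266*(1/1882384) = 29633/941192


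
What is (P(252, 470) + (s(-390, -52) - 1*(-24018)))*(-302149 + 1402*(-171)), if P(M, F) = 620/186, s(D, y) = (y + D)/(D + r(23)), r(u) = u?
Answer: -14332374267274/1101 ≈ -1.3018e+10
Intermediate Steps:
s(D, y) = (D + y)/(23 + D) (s(D, y) = (y + D)/(D + 23) = (D + y)/(23 + D))
P(M, F) = 10/3 (P(M, F) = 620*(1/186) = 10/3)
(P(252, 470) + (s(-390, -52) - 1*(-24018)))*(-302149 + 1402*(-171)) = (10/3 + ((-390 - 52)/(23 - 390) - 1*(-24018)))*(-302149 + 1402*(-171)) = (10/3 + (-442/(-367) + 24018))*(-302149 - 239742) = (10/3 + (-1/367*(-442) + 24018))*(-541891) = (10/3 + (442/367 + 24018))*(-541891) = (10/3 + 8815048/367)*(-541891) = (26448814/1101)*(-541891) = -14332374267274/1101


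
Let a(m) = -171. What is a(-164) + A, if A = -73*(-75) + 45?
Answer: 5349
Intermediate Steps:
A = 5520 (A = 5475 + 45 = 5520)
a(-164) + A = -171 + 5520 = 5349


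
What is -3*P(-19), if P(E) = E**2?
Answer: -1083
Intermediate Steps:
-3*P(-19) = -3*(-19)**2 = -3*361 = -1083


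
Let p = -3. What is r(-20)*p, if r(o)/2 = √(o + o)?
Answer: -12*I*√10 ≈ -37.947*I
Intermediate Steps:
r(o) = 2*√2*√o (r(o) = 2*√(o + o) = 2*√(2*o) = 2*(√2*√o) = 2*√2*√o)
r(-20)*p = (2*√2*√(-20))*(-3) = (2*√2*(2*I*√5))*(-3) = (4*I*√10)*(-3) = -12*I*√10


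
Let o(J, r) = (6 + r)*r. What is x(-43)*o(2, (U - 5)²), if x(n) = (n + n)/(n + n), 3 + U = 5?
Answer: 135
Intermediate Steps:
U = 2 (U = -3 + 5 = 2)
x(n) = 1 (x(n) = (2*n)/((2*n)) = (2*n)*(1/(2*n)) = 1)
o(J, r) = r*(6 + r)
x(-43)*o(2, (U - 5)²) = 1*((2 - 5)²*(6 + (2 - 5)²)) = 1*((-3)²*(6 + (-3)²)) = 1*(9*(6 + 9)) = 1*(9*15) = 1*135 = 135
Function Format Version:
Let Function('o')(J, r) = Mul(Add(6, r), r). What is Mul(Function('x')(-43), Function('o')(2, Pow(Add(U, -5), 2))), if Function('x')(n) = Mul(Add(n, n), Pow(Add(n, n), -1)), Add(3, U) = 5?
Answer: 135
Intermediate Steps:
U = 2 (U = Add(-3, 5) = 2)
Function('x')(n) = 1 (Function('x')(n) = Mul(Mul(2, n), Pow(Mul(2, n), -1)) = Mul(Mul(2, n), Mul(Rational(1, 2), Pow(n, -1))) = 1)
Function('o')(J, r) = Mul(r, Add(6, r))
Mul(Function('x')(-43), Function('o')(2, Pow(Add(U, -5), 2))) = Mul(1, Mul(Pow(Add(2, -5), 2), Add(6, Pow(Add(2, -5), 2)))) = Mul(1, Mul(Pow(-3, 2), Add(6, Pow(-3, 2)))) = Mul(1, Mul(9, Add(6, 9))) = Mul(1, Mul(9, 15)) = Mul(1, 135) = 135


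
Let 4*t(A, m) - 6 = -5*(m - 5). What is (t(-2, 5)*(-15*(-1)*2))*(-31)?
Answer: -1395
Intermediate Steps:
t(A, m) = 31/4 - 5*m/4 (t(A, m) = 3/2 + (-5*(m - 5))/4 = 3/2 + (-5*(-5 + m))/4 = 3/2 + (25 - 5*m)/4 = 3/2 + (25/4 - 5*m/4) = 31/4 - 5*m/4)
(t(-2, 5)*(-15*(-1)*2))*(-31) = ((31/4 - 5/4*5)*(-15*(-1)*2))*(-31) = ((31/4 - 25/4)*(-3*(-5)*2))*(-31) = (3*(15*2)/2)*(-31) = ((3/2)*30)*(-31) = 45*(-31) = -1395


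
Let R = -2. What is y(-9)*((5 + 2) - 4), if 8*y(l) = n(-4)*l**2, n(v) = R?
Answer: -243/4 ≈ -60.750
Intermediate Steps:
n(v) = -2
y(l) = -l**2/4 (y(l) = (-2*l**2)/8 = -l**2/4)
y(-9)*((5 + 2) - 4) = (-1/4*(-9)**2)*((5 + 2) - 4) = (-1/4*81)*(7 - 4) = -81/4*3 = -243/4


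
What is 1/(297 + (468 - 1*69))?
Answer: 1/696 ≈ 0.0014368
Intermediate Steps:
1/(297 + (468 - 1*69)) = 1/(297 + (468 - 69)) = 1/(297 + 399) = 1/696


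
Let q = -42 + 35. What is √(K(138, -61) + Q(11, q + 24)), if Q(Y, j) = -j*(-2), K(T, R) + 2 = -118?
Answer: I*√86 ≈ 9.2736*I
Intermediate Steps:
K(T, R) = -120 (K(T, R) = -2 - 118 = -120)
q = -7
Q(Y, j) = 2*j
√(K(138, -61) + Q(11, q + 24)) = √(-120 + 2*(-7 + 24)) = √(-120 + 2*17) = √(-120 + 34) = √(-86) = I*√86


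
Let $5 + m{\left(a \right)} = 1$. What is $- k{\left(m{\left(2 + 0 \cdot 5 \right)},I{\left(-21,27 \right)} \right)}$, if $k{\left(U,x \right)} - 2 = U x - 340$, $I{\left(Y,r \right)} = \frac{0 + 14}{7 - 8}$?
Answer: $282$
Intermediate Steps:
$m{\left(a \right)} = -4$ ($m{\left(a \right)} = -5 + 1 = -4$)
$I{\left(Y,r \right)} = -14$ ($I{\left(Y,r \right)} = \frac{14}{-1} = 14 \left(-1\right) = -14$)
$k{\left(U,x \right)} = -338 + U x$ ($k{\left(U,x \right)} = 2 + \left(U x - 340\right) = 2 + \left(-340 + U x\right) = -338 + U x$)
$- k{\left(m{\left(2 + 0 \cdot 5 \right)},I{\left(-21,27 \right)} \right)} = - (-338 - -56) = - (-338 + 56) = \left(-1\right) \left(-282\right) = 282$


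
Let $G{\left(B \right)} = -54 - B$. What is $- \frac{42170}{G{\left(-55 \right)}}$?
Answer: $-42170$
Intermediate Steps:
$- \frac{42170}{G{\left(-55 \right)}} = - \frac{42170}{-54 - -55} = - \frac{42170}{-54 + 55} = - \frac{42170}{1} = \left(-42170\right) 1 = -42170$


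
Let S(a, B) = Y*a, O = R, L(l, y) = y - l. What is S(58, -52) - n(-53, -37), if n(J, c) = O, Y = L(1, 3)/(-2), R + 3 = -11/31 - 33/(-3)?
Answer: -2035/31 ≈ -65.645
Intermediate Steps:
R = 237/31 (R = -3 + (-11/31 - 33/(-3)) = -3 + (-11*1/31 - 33*(-⅓)) = -3 + (-11/31 + 11) = -3 + 330/31 = 237/31 ≈ 7.6452)
Y = -1 (Y = (3 - 1*1)/(-2) = (3 - 1)*(-½) = 2*(-½) = -1)
O = 237/31 ≈ 7.6452
n(J, c) = 237/31
S(a, B) = -a
S(58, -52) - n(-53, -37) = -1*58 - 1*237/31 = -58 - 237/31 = -2035/31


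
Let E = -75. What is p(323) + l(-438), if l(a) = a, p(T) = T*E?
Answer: -24663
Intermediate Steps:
p(T) = -75*T (p(T) = T*(-75) = -75*T)
p(323) + l(-438) = -75*323 - 438 = -24225 - 438 = -24663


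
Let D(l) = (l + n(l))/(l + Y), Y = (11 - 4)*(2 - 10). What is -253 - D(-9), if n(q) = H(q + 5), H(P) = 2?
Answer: -16452/65 ≈ -253.11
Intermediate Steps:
n(q) = 2
Y = -56 (Y = 7*(-8) = -56)
D(l) = (2 + l)/(-56 + l) (D(l) = (l + 2)/(l - 56) = (2 + l)/(-56 + l))
-253 - D(-9) = -253 - (2 - 9)/(-56 - 9) = -253 - (-7)/(-65) = -253 - (-1)*(-7)/65 = -253 - 1*7/65 = -253 - 7/65 = -16452/65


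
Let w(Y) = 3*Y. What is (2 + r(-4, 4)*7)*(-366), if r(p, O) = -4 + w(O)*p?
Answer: 132492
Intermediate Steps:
r(p, O) = -4 + 3*O*p (r(p, O) = -4 + (3*O)*p = -4 + 3*O*p)
(2 + r(-4, 4)*7)*(-366) = (2 + (-4 + 3*4*(-4))*7)*(-366) = (2 + (-4 - 48)*7)*(-366) = (2 - 52*7)*(-366) = (2 - 364)*(-366) = -362*(-366) = 132492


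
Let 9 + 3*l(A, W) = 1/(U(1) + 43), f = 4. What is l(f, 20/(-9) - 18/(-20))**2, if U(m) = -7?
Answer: 104329/11664 ≈ 8.9445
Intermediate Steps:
l(A, W) = -323/108 (l(A, W) = -3 + 1/(3*(-7 + 43)) = -3 + (1/3)/36 = -3 + (1/3)*(1/36) = -3 + 1/108 = -323/108)
l(f, 20/(-9) - 18/(-20))**2 = (-323/108)**2 = 104329/11664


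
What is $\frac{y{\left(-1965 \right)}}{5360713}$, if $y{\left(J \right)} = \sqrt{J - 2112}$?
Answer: $\frac{3 i \sqrt{453}}{5360713} \approx 1.1911 \cdot 10^{-5} i$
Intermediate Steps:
$y{\left(J \right)} = \sqrt{-2112 + J}$
$\frac{y{\left(-1965 \right)}}{5360713} = \frac{\sqrt{-2112 - 1965}}{5360713} = \sqrt{-4077} \cdot \frac{1}{5360713} = 3 i \sqrt{453} \cdot \frac{1}{5360713} = \frac{3 i \sqrt{453}}{5360713}$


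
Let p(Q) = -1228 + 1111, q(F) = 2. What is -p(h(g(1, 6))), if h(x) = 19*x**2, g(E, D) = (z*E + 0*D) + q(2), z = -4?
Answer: 117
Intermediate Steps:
g(E, D) = 2 - 4*E (g(E, D) = (-4*E + 0*D) + 2 = (-4*E + 0) + 2 = -4*E + 2 = 2 - 4*E)
p(Q) = -117
-p(h(g(1, 6))) = -1*(-117) = 117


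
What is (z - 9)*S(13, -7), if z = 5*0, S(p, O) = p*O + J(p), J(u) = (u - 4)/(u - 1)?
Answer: 3249/4 ≈ 812.25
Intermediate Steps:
J(u) = (-4 + u)/(-1 + u)
S(p, O) = O*p + (-4 + p)/(-1 + p) (S(p, O) = p*O + (-4 + p)/(-1 + p) = O*p + (-4 + p)/(-1 + p))
z = 0
(z - 9)*S(13, -7) = (0 - 9)*((-4 + 13 - 7*13*(-1 + 13))/(-1 + 13)) = -9*(-4 + 13 - 7*13*12)/12 = -3*(-4 + 13 - 1092)/4 = -3*(-1083)/4 = -9*(-361/4) = 3249/4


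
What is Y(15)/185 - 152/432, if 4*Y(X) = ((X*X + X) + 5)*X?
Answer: 18439/3996 ≈ 4.6144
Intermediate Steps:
Y(X) = X*(5 + X + X**2)/4 (Y(X) = (((X*X + X) + 5)*X)/4 = (((X**2 + X) + 5)*X)/4 = (((X + X**2) + 5)*X)/4 = ((5 + X + X**2)*X)/4 = (X*(5 + X + X**2))/4 = X*(5 + X + X**2)/4)
Y(15)/185 - 152/432 = ((1/4)*15*(5 + 15 + 15**2))/185 - 152/432 = ((1/4)*15*(5 + 15 + 225))*(1/185) - 152*1/432 = ((1/4)*15*245)*(1/185) - 19/54 = (3675/4)*(1/185) - 19/54 = 735/148 - 19/54 = 18439/3996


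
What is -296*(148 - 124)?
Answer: -7104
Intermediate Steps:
-296*(148 - 124) = -296*24 = -7104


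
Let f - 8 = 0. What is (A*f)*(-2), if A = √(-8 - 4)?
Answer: -32*I*√3 ≈ -55.426*I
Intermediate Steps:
f = 8 (f = 8 + 0 = 8)
A = 2*I*√3 (A = √(-12) = 2*I*√3 ≈ 3.4641*I)
(A*f)*(-2) = ((2*I*√3)*8)*(-2) = (16*I*√3)*(-2) = -32*I*√3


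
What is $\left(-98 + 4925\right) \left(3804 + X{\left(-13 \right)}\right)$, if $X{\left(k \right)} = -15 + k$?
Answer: $18226752$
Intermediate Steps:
$\left(-98 + 4925\right) \left(3804 + X{\left(-13 \right)}\right) = \left(-98 + 4925\right) \left(3804 - 28\right) = 4827 \left(3804 - 28\right) = 4827 \cdot 3776 = 18226752$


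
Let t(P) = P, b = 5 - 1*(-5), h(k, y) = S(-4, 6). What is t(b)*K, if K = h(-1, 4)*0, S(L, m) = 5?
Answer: 0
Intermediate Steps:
h(k, y) = 5
b = 10 (b = 5 + 5 = 10)
K = 0 (K = 5*0 = 0)
t(b)*K = 10*0 = 0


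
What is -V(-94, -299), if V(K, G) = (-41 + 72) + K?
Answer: 63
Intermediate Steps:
V(K, G) = 31 + K
-V(-94, -299) = -(31 - 94) = -1*(-63) = 63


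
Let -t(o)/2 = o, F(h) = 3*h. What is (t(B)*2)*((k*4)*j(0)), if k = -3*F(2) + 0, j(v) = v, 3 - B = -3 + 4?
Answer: 0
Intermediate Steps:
B = 2 (B = 3 - (-3 + 4) = 3 - 1*1 = 3 - 1 = 2)
t(o) = -2*o
k = -18 (k = -9*2 + 0 = -3*6 + 0 = -18 + 0 = -18)
(t(B)*2)*((k*4)*j(0)) = (-2*2*2)*(-18*4*0) = (-4*2)*(-72*0) = -8*0 = 0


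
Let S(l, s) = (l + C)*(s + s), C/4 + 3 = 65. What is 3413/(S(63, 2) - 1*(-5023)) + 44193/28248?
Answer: 124455985/59010072 ≈ 2.1091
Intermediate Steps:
C = 248 (C = -12 + 4*65 = -12 + 260 = 248)
S(l, s) = 2*s*(248 + l) (S(l, s) = (l + 248)*(s + s) = (248 + l)*(2*s) = 2*s*(248 + l))
3413/(S(63, 2) - 1*(-5023)) + 44193/28248 = 3413/(2*2*(248 + 63) - 1*(-5023)) + 44193/28248 = 3413/(2*2*311 + 5023) + 44193*(1/28248) = 3413/(1244 + 5023) + 14731/9416 = 3413/6267 + 14731/9416 = 124455985/59010072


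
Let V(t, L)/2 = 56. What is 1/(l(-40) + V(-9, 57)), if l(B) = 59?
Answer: 1/171 ≈ 0.0058480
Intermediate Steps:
V(t, L) = 112 (V(t, L) = 2*56 = 112)
1/(l(-40) + V(-9, 57)) = 1/(59 + 112) = 1/171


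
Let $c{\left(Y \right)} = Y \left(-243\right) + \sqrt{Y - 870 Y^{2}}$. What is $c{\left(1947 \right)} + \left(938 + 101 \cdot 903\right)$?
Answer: $-380980 + i \sqrt{3298001883} \approx -3.8098 \cdot 10^{5} + 57428.0 i$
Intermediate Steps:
$c{\left(Y \right)} = \sqrt{Y - 870 Y^{2}} - 243 Y$ ($c{\left(Y \right)} = - 243 Y + \sqrt{Y - 870 Y^{2}} = \sqrt{Y - 870 Y^{2}} - 243 Y$)
$c{\left(1947 \right)} + \left(938 + 101 \cdot 903\right) = \left(\sqrt{\left(-1\right) 1947 \left(-1 + 870 \cdot 1947\right)} - 473121\right) + \left(938 + 101 \cdot 903\right) = \left(\sqrt{\left(-1\right) 1947 \left(-1 + 1693890\right)} - 473121\right) + \left(938 + 91203\right) = \left(\sqrt{\left(-1\right) 1947 \cdot 1693889} - 473121\right) + 92141 = \left(\sqrt{-3298001883} - 473121\right) + 92141 = \left(i \sqrt{3298001883} - 473121\right) + 92141 = \left(-473121 + i \sqrt{3298001883}\right) + 92141 = -380980 + i \sqrt{3298001883}$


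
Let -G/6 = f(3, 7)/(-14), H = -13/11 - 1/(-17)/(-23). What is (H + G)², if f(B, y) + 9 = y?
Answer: 3777823296/906431449 ≈ 4.1678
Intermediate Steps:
f(B, y) = -9 + y
H = -5094/4301 (H = -13*1/11 - 1*(-1/17)*(-1/23) = -13/11 + (1/17)*(-1/23) = -13/11 - 1/391 = -5094/4301 ≈ -1.1844)
G = -6/7 (G = -6*(-9 + 7)/(-14) = -(-12)*(-1)/14 = -6*⅐ = -6/7 ≈ -0.85714)
(H + G)² = (-5094/4301 - 6/7)² = (-61464/30107)² = 3777823296/906431449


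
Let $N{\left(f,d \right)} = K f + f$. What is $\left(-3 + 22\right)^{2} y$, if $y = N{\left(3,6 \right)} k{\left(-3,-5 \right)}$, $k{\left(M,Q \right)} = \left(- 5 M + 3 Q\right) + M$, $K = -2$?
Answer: $3249$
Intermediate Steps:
$k{\left(M,Q \right)} = - 4 M + 3 Q$
$N{\left(f,d \right)} = - f$ ($N{\left(f,d \right)} = - 2 f + f = - f$)
$y = 9$ ($y = \left(-1\right) 3 \left(\left(-4\right) \left(-3\right) + 3 \left(-5\right)\right) = - 3 \left(12 - 15\right) = \left(-3\right) \left(-3\right) = 9$)
$\left(-3 + 22\right)^{2} y = \left(-3 + 22\right)^{2} \cdot 9 = 19^{2} \cdot 9 = 361 \cdot 9 = 3249$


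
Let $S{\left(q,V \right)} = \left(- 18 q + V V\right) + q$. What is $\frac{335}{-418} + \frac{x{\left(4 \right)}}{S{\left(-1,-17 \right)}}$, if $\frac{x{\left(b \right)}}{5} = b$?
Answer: $- \frac{47075}{63954} \approx -0.73608$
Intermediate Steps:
$S{\left(q,V \right)} = V^{2} - 17 q$ ($S{\left(q,V \right)} = \left(- 18 q + V^{2}\right) + q = \left(V^{2} - 18 q\right) + q = V^{2} - 17 q$)
$x{\left(b \right)} = 5 b$
$\frac{335}{-418} + \frac{x{\left(4 \right)}}{S{\left(-1,-17 \right)}} = \frac{335}{-418} + \frac{5 \cdot 4}{\left(-17\right)^{2} - -17} = 335 \left(- \frac{1}{418}\right) + \frac{20}{289 + 17} = - \frac{335}{418} + \frac{20}{306} = - \frac{335}{418} + 20 \cdot \frac{1}{306} = - \frac{335}{418} + \frac{10}{153} = - \frac{47075}{63954}$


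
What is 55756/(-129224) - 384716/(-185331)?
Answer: 9845306287/5987303286 ≈ 1.6444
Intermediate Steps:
55756/(-129224) - 384716/(-185331) = 55756*(-1/129224) - 384716*(-1/185331) = -13939/32306 + 384716/185331 = 9845306287/5987303286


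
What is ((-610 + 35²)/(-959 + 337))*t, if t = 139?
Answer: -85485/622 ≈ -137.44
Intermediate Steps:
((-610 + 35²)/(-959 + 337))*t = ((-610 + 35²)/(-959 + 337))*139 = ((-610 + 1225)/(-622))*139 = (615*(-1/622))*139 = -615/622*139 = -85485/622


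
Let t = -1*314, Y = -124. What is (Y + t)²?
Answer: 191844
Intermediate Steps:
t = -314
(Y + t)² = (-124 - 314)² = (-438)² = 191844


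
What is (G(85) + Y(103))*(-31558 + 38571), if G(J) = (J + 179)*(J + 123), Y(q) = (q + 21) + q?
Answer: 386689807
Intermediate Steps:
Y(q) = 21 + 2*q (Y(q) = (21 + q) + q = 21 + 2*q)
G(J) = (123 + J)*(179 + J) (G(J) = (179 + J)*(123 + J) = (123 + J)*(179 + J))
(G(85) + Y(103))*(-31558 + 38571) = ((22017 + 85² + 302*85) + (21 + 2*103))*(-31558 + 38571) = ((22017 + 7225 + 25670) + (21 + 206))*7013 = (54912 + 227)*7013 = 55139*7013 = 386689807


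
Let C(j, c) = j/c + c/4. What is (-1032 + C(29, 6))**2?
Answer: 9467929/9 ≈ 1.0520e+6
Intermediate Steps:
C(j, c) = c/4 + j/c (C(j, c) = j/c + c*(1/4) = j/c + c/4 = c/4 + j/c)
(-1032 + C(29, 6))**2 = (-1032 + ((1/4)*6 + 29/6))**2 = (-1032 + (3/2 + 29*(1/6)))**2 = (-1032 + (3/2 + 29/6))**2 = (-1032 + 19/3)**2 = (-3077/3)**2 = 9467929/9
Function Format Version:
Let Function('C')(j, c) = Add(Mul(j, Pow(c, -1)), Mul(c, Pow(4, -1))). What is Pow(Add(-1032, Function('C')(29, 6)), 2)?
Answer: Rational(9467929, 9) ≈ 1.0520e+6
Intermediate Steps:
Function('C')(j, c) = Add(Mul(Rational(1, 4), c), Mul(j, Pow(c, -1))) (Function('C')(j, c) = Add(Mul(j, Pow(c, -1)), Mul(c, Rational(1, 4))) = Add(Mul(j, Pow(c, -1)), Mul(Rational(1, 4), c)) = Add(Mul(Rational(1, 4), c), Mul(j, Pow(c, -1))))
Pow(Add(-1032, Function('C')(29, 6)), 2) = Pow(Add(-1032, Add(Mul(Rational(1, 4), 6), Mul(29, Pow(6, -1)))), 2) = Pow(Add(-1032, Add(Rational(3, 2), Mul(29, Rational(1, 6)))), 2) = Pow(Add(-1032, Add(Rational(3, 2), Rational(29, 6))), 2) = Pow(Add(-1032, Rational(19, 3)), 2) = Pow(Rational(-3077, 3), 2) = Rational(9467929, 9)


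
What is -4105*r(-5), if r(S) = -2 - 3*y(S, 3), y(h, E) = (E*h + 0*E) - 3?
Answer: -213460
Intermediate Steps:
y(h, E) = -3 + E*h (y(h, E) = (E*h + 0) - 3 = E*h - 3 = -3 + E*h)
r(S) = 7 - 9*S (r(S) = -2 - 3*(-3 + 3*S) = -2 + (9 - 9*S) = 7 - 9*S)
-4105*r(-5) = -4105*(7 - 9*(-5)) = -4105*(7 + 45) = -4105*52 = -213460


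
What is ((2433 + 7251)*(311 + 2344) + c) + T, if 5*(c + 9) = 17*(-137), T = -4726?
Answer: 128529096/5 ≈ 2.5706e+7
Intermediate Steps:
c = -2374/5 (c = -9 + (17*(-137))/5 = -9 + (1/5)*(-2329) = -9 - 2329/5 = -2374/5 ≈ -474.80)
((2433 + 7251)*(311 + 2344) + c) + T = ((2433 + 7251)*(311 + 2344) - 2374/5) - 4726 = (9684*2655 - 2374/5) - 4726 = (25711020 - 2374/5) - 4726 = 128552726/5 - 4726 = 128529096/5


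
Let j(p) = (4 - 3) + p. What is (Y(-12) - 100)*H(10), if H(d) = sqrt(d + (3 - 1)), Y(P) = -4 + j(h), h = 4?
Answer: -198*sqrt(3) ≈ -342.95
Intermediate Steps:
j(p) = 1 + p
Y(P) = 1 (Y(P) = -4 + (1 + 4) = -4 + 5 = 1)
H(d) = sqrt(2 + d) (H(d) = sqrt(d + 2) = sqrt(2 + d))
(Y(-12) - 100)*H(10) = (1 - 100)*sqrt(2 + 10) = -198*sqrt(3)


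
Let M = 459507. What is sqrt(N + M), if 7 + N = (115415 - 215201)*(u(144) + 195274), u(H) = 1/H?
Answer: I*sqrt(2805861968202)/12 ≈ 1.3959e+5*I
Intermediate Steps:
N = -467654689535/24 (N = -7 + (115415 - 215201)*(1/144 + 195274) = -7 - 99786*(1/144 + 195274) = -7 - 99786*28119457/144 = -7 - 467654689367/24 = -467654689535/24 ≈ -1.9486e+10)
sqrt(N + M) = sqrt(-467654689535/24 + 459507) = sqrt(-467643661367/24) = I*sqrt(2805861968202)/12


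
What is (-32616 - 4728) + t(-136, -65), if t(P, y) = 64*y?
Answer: -41504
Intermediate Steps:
(-32616 - 4728) + t(-136, -65) = (-32616 - 4728) + 64*(-65) = -37344 - 4160 = -41504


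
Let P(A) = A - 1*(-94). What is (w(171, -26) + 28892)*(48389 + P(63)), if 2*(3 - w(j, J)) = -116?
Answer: 1405552338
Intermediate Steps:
w(j, J) = 61 (w(j, J) = 3 - 1/2*(-116) = 3 + 58 = 61)
P(A) = 94 + A (P(A) = A + 94 = 94 + A)
(w(171, -26) + 28892)*(48389 + P(63)) = (61 + 28892)*(48389 + (94 + 63)) = 28953*(48389 + 157) = 28953*48546 = 1405552338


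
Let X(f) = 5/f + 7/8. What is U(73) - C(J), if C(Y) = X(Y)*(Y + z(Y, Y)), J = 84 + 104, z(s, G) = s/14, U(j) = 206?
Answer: 683/28 ≈ 24.393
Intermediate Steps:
z(s, G) = s/14 (z(s, G) = s*(1/14) = s/14)
J = 188
X(f) = 7/8 + 5/f (X(f) = 5/f + 7*(1/8) = 5/f + 7/8 = 7/8 + 5/f)
C(Y) = 15*Y*(7/8 + 5/Y)/14 (C(Y) = (7/8 + 5/Y)*(Y + Y/14) = (7/8 + 5/Y)*(15*Y/14) = 15*Y*(7/8 + 5/Y)/14)
U(73) - C(J) = 206 - (75/14 + (15/16)*188) = 206 - (75/14 + 705/4) = 206 - 1*5085/28 = 206 - 5085/28 = 683/28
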